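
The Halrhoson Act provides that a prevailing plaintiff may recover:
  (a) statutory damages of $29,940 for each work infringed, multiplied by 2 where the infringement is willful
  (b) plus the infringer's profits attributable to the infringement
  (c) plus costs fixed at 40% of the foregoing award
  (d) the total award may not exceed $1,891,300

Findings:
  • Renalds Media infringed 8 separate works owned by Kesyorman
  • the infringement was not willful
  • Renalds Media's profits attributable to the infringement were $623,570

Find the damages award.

Statutory damages: 8 × $29,940 = $239,520
Infringement not willful: no ×2 enhancement.
Combined award: $239,520 + $623,570 = $863,090
Costs: 40% of $863,090 = $345,236
Award plus costs: $863,090 + $345,236 = $1,208,326
Cap at $1,891,300: $1,208,326 is within the cap, no reduction.

$1,208,326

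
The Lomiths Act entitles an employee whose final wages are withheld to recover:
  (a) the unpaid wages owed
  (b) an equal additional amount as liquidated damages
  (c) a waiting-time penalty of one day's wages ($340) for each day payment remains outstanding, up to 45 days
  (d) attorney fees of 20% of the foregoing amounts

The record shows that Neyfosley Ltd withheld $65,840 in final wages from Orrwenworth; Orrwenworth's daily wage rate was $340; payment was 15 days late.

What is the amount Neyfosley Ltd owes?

$164,136

Liquidated damages (equal amount): $65,840
Penalty days: min(15, 45) = 15
Waiting-time penalty: 15 × $340 = $5,100
Subtotal: $65,840 + $65,840 + $5,100 = $136,780
Attorney fees: 20% of $136,780 = $27,356
Total award: $136,780 + $27,356 = $164,136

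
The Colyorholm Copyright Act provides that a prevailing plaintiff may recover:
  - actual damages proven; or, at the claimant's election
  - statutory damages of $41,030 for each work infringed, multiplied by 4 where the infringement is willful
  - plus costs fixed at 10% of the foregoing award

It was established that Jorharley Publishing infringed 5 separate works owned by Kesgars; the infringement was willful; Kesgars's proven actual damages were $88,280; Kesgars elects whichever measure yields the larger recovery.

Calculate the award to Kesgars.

Statutory damages: 5 × $41,030 = $205,150
Multiplied by 4: 4 × $205,150 = $820,600
Greater of actual damages ($88,280) or enhanced statutory damages ($820,600): $820,600
Costs: 10% of $820,600 = $82,060
Award plus costs: $820,600 + $82,060 = $902,660

Award: $902,660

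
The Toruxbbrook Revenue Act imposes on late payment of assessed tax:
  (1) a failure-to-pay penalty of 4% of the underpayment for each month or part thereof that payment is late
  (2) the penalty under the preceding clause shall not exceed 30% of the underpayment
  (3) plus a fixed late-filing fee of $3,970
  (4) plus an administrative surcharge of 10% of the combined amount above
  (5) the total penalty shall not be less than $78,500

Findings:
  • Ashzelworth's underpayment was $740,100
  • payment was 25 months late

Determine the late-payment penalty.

Penalty: $248,600

Accrued rate: 4% × 25 = 100%, capped at 30% → 30%
Failure-to-pay penalty: 30% of $740,100 = $222,030
Penalty before surcharge: $222,030 + $3,970 = $226,000
Administrative surcharge: 10% of $226,000 = $22,600
Total penalty: $226,000 + $22,600 = $248,600
Minimum $78,500: $248,600 meets the minimum, no increase.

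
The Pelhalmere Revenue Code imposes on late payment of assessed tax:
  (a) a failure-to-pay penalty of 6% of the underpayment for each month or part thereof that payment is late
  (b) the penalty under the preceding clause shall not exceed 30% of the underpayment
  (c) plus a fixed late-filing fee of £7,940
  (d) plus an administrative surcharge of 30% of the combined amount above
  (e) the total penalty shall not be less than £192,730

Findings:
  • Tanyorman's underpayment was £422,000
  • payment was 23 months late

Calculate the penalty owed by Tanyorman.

£192,730

Accrued rate: 6% × 23 = 138%, capped at 30% → 30%
Failure-to-pay penalty: 30% of £422,000 = £126,600
Penalty before surcharge: £126,600 + £7,940 = £134,540
Administrative surcharge: 30% of £134,540 = £40,362
Total penalty: £134,540 + £40,362 = £174,902
Minimum £192,730: £174,902 is below the minimum → £192,730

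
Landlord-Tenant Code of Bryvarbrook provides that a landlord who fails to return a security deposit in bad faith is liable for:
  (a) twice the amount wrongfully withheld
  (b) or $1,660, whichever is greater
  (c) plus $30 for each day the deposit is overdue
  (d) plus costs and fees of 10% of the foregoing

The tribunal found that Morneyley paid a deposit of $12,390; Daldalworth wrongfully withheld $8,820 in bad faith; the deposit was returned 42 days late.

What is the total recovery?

$20,790

Doubled: 2 × $8,820 = $17,640
Minimum $1,660: $17,640 meets the minimum, no increase.
Late-return penalty: 42 × $30 = $1,260
Damages plus late penalty: $17,640 + $1,260 = $18,900
Costs and fees: 10% of $18,900 = $1,890
Total recovery: $18,900 + $1,890 = $20,790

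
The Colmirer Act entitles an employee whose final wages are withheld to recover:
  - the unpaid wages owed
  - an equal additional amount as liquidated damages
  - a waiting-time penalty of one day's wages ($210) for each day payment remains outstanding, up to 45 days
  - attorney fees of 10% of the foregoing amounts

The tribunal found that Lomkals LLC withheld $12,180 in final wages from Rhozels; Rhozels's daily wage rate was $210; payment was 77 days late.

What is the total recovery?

$37,191

Liquidated damages (equal amount): $12,180
Penalty days: min(77, 45) = 45
Waiting-time penalty: 45 × $210 = $9,450
Subtotal: $12,180 + $12,180 + $9,450 = $33,810
Attorney fees: 10% of $33,810 = $3,381
Total award: $33,810 + $3,381 = $37,191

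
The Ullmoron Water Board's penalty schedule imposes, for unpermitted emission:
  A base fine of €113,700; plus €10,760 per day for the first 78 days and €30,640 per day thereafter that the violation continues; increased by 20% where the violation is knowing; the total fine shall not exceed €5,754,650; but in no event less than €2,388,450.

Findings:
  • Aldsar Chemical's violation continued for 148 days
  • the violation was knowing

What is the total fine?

First 78 days: 78 × €10,760 = €839,280
Remaining days: (148 − 78) × €30,640 = €2,144,800
Per-day component: €839,280 + €2,144,800 = €2,984,080
Base plus per-day: €113,700 + €2,984,080 = €3,097,780
Enhancement: 20% of €3,097,780 = €619,556
Enhanced fine: €3,097,780 + €619,556 = €3,717,336
Cap at €5,754,650: €3,717,336 is within the cap, no reduction.
Minimum €2,388,450: €3,717,336 meets the minimum, no increase.

€3,717,336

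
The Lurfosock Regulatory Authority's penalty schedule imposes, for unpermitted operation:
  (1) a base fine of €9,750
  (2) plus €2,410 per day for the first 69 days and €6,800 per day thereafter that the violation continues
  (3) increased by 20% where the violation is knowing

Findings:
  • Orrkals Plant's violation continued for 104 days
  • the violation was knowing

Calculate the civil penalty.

First 69 days: 69 × €2,410 = €166,290
Remaining days: (104 − 69) × €6,800 = €238,000
Per-day component: €166,290 + €238,000 = €404,290
Base plus per-day: €9,750 + €404,290 = €414,040
Enhancement: 20% of €414,040 = €82,808
Enhanced fine: €414,040 + €82,808 = €496,848

€496,848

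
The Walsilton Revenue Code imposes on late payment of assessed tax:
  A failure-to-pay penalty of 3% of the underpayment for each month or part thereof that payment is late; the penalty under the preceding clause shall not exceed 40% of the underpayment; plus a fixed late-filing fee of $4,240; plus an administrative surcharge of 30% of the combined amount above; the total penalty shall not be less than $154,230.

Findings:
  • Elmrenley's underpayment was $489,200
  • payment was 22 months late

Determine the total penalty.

Accrued rate: 3% × 22 = 66%, capped at 40% → 40%
Failure-to-pay penalty: 40% of $489,200 = $195,680
Penalty before surcharge: $195,680 + $4,240 = $199,920
Administrative surcharge: 30% of $199,920 = $59,976
Total penalty: $199,920 + $59,976 = $259,896
Minimum $154,230: $259,896 meets the minimum, no increase.

$259,896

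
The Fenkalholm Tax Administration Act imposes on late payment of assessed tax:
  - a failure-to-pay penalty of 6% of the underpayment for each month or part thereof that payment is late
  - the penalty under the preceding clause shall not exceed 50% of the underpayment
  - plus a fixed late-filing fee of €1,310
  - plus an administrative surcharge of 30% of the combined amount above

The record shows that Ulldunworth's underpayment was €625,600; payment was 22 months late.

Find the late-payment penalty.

Accrued rate: 6% × 22 = 132%, capped at 50% → 50%
Failure-to-pay penalty: 50% of €625,600 = €312,800
Penalty before surcharge: €312,800 + €1,310 = €314,110
Administrative surcharge: 30% of €314,110 = €94,233
Total penalty: €314,110 + €94,233 = €408,343

€408,343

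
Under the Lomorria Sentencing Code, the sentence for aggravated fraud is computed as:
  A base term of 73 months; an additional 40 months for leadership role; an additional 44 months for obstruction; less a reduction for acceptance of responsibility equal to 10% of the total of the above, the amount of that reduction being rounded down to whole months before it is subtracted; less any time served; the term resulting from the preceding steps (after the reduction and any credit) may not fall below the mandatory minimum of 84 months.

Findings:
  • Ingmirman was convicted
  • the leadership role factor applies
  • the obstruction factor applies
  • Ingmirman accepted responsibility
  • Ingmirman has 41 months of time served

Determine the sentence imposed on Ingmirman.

Leadership role enhancement: +40 months
Obstruction enhancement: +44 months
Adjusted term: 73 months + 40 months + 44 months = 157 months
Acceptance of responsibility reduction: 10% of 157 months = 15 months (rounded down)
After reduction: 157 − 15 = 142 months
Less time served: 142 months − 41 months = 101 months
Minimum 84 months: 101 months meets the minimum, no increase.

101 months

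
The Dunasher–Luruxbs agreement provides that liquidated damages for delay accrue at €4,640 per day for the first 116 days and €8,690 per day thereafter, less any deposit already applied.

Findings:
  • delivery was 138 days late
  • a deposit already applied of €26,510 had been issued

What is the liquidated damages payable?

First 116 days: 116 × €4,640 = €538,240
Remaining days: (138 − 116) × €8,690 = €191,180
Accrued per-day damages: €538,240 + €191,180 = €729,420
Less deposit already applied: €729,420 − €26,510 = €702,910

€702,910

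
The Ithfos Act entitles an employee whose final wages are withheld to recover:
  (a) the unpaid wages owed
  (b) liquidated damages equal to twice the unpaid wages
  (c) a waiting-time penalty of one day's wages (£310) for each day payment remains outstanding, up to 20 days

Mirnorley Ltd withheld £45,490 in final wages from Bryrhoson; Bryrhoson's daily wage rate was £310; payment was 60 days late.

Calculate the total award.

£142,670

Doubled: 2 × £45,490 = £90,980
Penalty days: min(60, 20) = 20
Waiting-time penalty: 20 × £310 = £6,200
Total award: £45,490 + £90,980 + £6,200 = £142,670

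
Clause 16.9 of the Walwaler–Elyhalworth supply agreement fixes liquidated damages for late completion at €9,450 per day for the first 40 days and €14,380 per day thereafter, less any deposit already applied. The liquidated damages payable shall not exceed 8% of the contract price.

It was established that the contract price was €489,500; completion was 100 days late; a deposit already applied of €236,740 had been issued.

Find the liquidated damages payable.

€39,160

First 40 days: 40 × €9,450 = €378,000
Remaining days: (100 − 40) × €14,380 = €862,800
Accrued per-day damages: €378,000 + €862,800 = €1,240,800
Less deposit already applied: €1,240,800 − €236,740 = €1,004,060
Cap: 8% of €489,500 = €39,160
Cap at €39,160: €1,004,060 exceeds the cap → €39,160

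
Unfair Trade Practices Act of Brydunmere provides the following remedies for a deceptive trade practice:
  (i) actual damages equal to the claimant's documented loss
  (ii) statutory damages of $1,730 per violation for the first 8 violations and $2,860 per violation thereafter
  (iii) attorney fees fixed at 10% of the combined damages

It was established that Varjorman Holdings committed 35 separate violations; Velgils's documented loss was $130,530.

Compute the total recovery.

Total recovery: $243,749

First 8 violations: 8 × $1,730 = $13,840
Remaining violations: (35 − 8) × $2,860 = $77,220
Statutory damages: $13,840 + $77,220 = $91,060
Combined damages: $130,530 + $91,060 = $221,590
Attorney fees: 10% of $221,590 = $22,159
Total recovery: $221,590 + $22,159 = $243,749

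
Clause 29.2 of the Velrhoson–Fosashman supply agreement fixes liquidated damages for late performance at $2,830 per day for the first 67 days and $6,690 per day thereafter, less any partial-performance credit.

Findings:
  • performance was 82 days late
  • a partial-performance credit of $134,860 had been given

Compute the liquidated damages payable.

$155,100

First 67 days: 67 × $2,830 = $189,610
Remaining days: (82 − 67) × $6,690 = $100,350
Accrued per-day damages: $189,610 + $100,350 = $289,960
Less partial-performance credit: $289,960 − $134,860 = $155,100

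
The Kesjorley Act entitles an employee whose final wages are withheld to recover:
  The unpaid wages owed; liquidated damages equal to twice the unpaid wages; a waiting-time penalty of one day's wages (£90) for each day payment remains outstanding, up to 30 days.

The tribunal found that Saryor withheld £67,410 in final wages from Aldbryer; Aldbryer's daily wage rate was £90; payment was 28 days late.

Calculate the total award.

Doubled: 2 × £67,410 = £134,820
Penalty days: min(28, 30) = 28
Waiting-time penalty: 28 × £90 = £2,520
Total award: £67,410 + £134,820 + £2,520 = £204,750

Total award: £204,750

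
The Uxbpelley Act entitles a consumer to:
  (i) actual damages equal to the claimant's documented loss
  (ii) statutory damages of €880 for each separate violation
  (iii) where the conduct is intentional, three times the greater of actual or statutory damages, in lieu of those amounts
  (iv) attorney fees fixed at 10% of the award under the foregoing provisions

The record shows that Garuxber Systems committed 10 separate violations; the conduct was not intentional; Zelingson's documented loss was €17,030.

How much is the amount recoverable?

Statutory damages: 10 × €880 = €8,800
Conduct not intentional: the in-lieu enhancement does not apply.
Actual plus statutory damages: €17,030 + €8,800 = €25,830
Attorney fees: 10% of €25,830 = €2,583
Total recovery: €25,830 + €2,583 = €28,413

€28,413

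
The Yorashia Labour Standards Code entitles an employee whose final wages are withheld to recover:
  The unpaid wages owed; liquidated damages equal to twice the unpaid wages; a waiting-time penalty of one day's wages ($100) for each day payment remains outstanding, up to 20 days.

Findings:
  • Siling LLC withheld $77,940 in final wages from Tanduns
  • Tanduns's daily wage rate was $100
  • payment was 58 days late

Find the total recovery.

$235,820

Doubled: 2 × $77,940 = $155,880
Penalty days: min(58, 20) = 20
Waiting-time penalty: 20 × $100 = $2,000
Total award: $77,940 + $155,880 + $2,000 = $235,820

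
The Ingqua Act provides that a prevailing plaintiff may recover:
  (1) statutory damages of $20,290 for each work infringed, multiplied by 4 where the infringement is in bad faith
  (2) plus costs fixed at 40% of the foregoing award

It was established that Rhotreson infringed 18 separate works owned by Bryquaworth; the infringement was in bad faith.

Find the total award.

$2,045,232

Statutory damages: 18 × $20,290 = $365,220
Multiplied by 4: 4 × $365,220 = $1,460,880
Costs: 40% of $1,460,880 = $584,352
Award plus costs: $1,460,880 + $584,352 = $2,045,232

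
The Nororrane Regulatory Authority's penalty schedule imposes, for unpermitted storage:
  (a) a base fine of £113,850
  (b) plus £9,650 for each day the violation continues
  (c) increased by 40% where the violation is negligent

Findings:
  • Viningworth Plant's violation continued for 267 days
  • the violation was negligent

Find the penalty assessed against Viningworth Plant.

Per-day component: 267 × £9,650 = £2,576,550
Base plus per-day: £113,850 + £2,576,550 = £2,690,400
Enhancement: 40% of £2,690,400 = £1,076,160
Enhanced fine: £2,690,400 + £1,076,160 = £3,766,560

£3,766,560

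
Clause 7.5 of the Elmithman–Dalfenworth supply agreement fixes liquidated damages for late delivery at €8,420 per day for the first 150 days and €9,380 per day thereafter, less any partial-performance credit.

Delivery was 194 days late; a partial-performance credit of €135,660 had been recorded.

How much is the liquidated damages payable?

First 150 days: 150 × €8,420 = €1,263,000
Remaining days: (194 − 150) × €9,380 = €412,720
Accrued per-day damages: €1,263,000 + €412,720 = €1,675,720
Less partial-performance credit: €1,675,720 − €135,660 = €1,540,060

€1,540,060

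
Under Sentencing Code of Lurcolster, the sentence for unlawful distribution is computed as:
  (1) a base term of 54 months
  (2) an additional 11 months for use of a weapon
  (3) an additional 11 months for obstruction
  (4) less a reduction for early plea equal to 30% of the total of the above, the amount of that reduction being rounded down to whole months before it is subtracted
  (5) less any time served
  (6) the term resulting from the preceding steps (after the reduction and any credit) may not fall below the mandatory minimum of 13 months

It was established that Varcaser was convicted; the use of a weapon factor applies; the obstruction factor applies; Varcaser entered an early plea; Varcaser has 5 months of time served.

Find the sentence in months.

49 months

Use of a weapon enhancement: +11 months
Obstruction enhancement: +11 months
Adjusted term: 54 months + 11 months + 11 months = 76 months
Early plea reduction: 30% of 76 months = 22 months (rounded down)
After reduction: 76 − 22 = 54 months
Less time served: 54 months − 5 months = 49 months
Minimum 13 months: 49 months meets the minimum, no increase.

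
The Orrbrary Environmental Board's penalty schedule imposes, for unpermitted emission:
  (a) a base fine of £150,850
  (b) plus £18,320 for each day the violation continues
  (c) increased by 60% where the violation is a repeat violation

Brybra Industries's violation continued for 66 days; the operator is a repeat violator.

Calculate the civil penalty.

Civil penalty: £2,175,952

Per-day component: 66 × £18,320 = £1,209,120
Base plus per-day: £150,850 + £1,209,120 = £1,359,970
Enhancement: 60% of £1,359,970 = £815,982
Enhanced fine: £1,359,970 + £815,982 = £2,175,952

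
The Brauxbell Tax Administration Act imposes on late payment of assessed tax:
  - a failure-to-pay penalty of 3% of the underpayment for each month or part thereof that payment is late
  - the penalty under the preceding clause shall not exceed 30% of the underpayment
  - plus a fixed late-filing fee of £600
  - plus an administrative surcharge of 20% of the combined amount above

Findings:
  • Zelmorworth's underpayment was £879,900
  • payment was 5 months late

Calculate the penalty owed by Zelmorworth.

£159,102

Accrued rate: 3% × 5 = 15%, capped at 30% → 15%
Failure-to-pay penalty: 15% of £879,900 = £131,985
Penalty before surcharge: £131,985 + £600 = £132,585
Administrative surcharge: 20% of £132,585 = £26,517
Total penalty: £132,585 + £26,517 = £159,102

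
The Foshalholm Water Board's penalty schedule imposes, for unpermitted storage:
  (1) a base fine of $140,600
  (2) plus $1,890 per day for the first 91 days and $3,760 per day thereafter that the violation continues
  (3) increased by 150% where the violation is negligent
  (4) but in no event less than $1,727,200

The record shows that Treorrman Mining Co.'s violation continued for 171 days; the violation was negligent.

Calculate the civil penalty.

First 91 days: 91 × $1,890 = $171,990
Remaining days: (171 − 91) × $3,760 = $300,800
Per-day component: $171,990 + $300,800 = $472,790
Base plus per-day: $140,600 + $472,790 = $613,390
Enhancement: 150% of $613,390 = $920,085
Enhanced fine: $613,390 + $920,085 = $1,533,475
Minimum $1,727,200: $1,533,475 is below the minimum → $1,727,200

$1,727,200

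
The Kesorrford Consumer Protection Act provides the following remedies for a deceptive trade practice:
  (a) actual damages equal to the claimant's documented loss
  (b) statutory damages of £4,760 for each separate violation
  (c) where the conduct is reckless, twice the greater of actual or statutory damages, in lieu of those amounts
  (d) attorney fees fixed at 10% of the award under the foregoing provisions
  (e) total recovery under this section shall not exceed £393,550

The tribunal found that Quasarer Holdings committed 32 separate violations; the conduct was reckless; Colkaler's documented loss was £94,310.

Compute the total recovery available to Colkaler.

£335,104

Statutory damages: 32 × £4,760 = £152,320
Greater of actual damages (£94,310) or statutory damages (£152,320): £152,320
Doubled: 2 × £152,320 = £304,640
Attorney fees: 10% of £304,640 = £30,464
Total before cap: £304,640 + £30,464 = £335,104
Cap at £393,550: £335,104 is within the cap, no reduction.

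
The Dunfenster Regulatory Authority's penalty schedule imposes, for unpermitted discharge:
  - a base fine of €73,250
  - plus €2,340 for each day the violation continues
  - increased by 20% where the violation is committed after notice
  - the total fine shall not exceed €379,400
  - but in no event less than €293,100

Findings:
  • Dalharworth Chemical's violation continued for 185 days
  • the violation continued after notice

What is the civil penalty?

€379,400

Per-day component: 185 × €2,340 = €432,900
Base plus per-day: €73,250 + €432,900 = €506,150
Enhancement: 20% of €506,150 = €101,230
Enhanced fine: €506,150 + €101,230 = €607,380
Cap at €379,400: €607,380 exceeds the cap → €379,400
Minimum €293,100: €379,400 meets the minimum, no increase.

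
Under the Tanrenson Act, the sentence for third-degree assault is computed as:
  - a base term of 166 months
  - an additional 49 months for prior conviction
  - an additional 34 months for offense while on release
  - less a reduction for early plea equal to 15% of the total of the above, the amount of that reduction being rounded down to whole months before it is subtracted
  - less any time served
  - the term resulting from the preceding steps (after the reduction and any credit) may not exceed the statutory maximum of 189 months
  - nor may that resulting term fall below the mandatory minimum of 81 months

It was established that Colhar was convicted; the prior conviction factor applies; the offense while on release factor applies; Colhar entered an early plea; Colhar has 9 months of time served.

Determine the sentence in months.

189 months

Prior conviction enhancement: +49 months
Offense while on release enhancement: +34 months
Adjusted term: 166 months + 49 months + 34 months = 249 months
Early plea reduction: 15% of 249 months = 37 months (rounded down)
After reduction: 249 − 37 = 212 months
Less time served: 212 months − 9 months = 203 months
Cap at 189 months: 203 months exceeds the cap → 189 months
Minimum 81 months: 189 months meets the minimum, no increase.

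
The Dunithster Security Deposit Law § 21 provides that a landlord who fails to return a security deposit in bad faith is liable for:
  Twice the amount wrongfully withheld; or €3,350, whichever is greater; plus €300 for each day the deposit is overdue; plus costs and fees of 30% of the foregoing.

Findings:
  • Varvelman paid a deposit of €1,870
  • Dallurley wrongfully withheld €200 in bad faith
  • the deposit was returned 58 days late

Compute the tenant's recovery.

Doubled: 2 × €200 = €400
Minimum €3,350: €400 is below the minimum → €3,350
Late-return penalty: 58 × €300 = €17,400
Damages plus late penalty: €3,350 + €17,400 = €20,750
Costs and fees: 30% of €20,750 = €6,225
Total recovery: €20,750 + €6,225 = €26,975

Recovery: €26,975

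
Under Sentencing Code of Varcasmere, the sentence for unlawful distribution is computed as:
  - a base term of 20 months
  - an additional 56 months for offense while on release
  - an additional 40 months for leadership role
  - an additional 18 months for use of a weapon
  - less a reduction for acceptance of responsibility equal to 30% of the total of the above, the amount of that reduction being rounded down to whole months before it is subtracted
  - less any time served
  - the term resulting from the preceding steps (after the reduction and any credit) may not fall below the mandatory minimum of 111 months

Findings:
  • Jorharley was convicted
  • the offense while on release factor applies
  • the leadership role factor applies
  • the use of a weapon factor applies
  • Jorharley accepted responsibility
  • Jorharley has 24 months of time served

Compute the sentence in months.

111 months

Offense while on release enhancement: +56 months
Leadership role enhancement: +40 months
Use of a weapon enhancement: +18 months
Adjusted term: 20 months + 56 months + 40 months + 18 months = 134 months
Acceptance of responsibility reduction: 30% of 134 months = 40 months (rounded down)
After reduction: 134 − 40 = 94 months
Less time served: 94 months − 24 months = 70 months
Minimum 111 months: 70 months is below the minimum → 111 months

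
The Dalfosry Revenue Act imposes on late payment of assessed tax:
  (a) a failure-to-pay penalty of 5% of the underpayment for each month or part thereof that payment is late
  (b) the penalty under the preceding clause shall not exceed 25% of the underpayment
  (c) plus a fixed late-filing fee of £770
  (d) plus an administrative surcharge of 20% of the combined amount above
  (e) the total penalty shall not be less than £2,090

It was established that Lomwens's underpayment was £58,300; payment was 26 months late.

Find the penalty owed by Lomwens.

Accrued rate: 5% × 26 = 130%, capped at 25% → 25%
Failure-to-pay penalty: 25% of £58,300 = £14,575
Penalty before surcharge: £14,575 + £770 = £15,345
Administrative surcharge: 20% of £15,345 = £3,069
Total penalty: £15,345 + £3,069 = £18,414
Minimum £2,090: £18,414 meets the minimum, no increase.

£18,414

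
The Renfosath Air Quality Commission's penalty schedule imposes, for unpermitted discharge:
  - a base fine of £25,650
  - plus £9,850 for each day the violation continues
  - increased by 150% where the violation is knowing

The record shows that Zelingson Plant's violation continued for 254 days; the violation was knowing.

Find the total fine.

Per-day component: 254 × £9,850 = £2,501,900
Base plus per-day: £25,650 + £2,501,900 = £2,527,550
Enhancement: 150% of £2,527,550 = £3,791,325
Enhanced fine: £2,527,550 + £3,791,325 = £6,318,875

£6,318,875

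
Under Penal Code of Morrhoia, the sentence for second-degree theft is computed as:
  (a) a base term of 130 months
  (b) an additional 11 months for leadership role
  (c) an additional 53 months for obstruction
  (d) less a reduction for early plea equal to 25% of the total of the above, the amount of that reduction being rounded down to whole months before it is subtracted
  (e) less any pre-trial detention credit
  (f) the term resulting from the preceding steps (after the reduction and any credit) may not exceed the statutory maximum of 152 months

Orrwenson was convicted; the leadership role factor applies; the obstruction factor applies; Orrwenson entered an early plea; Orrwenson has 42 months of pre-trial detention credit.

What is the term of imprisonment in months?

Leadership role enhancement: +11 months
Obstruction enhancement: +53 months
Adjusted term: 130 months + 11 months + 53 months = 194 months
Early plea reduction: 25% of 194 months = 48 months (rounded down)
After reduction: 194 − 48 = 146 months
Less pre-trial detention credit: 146 months − 42 months = 104 months
Cap at 152 months: 104 months is within the cap, no reduction.

104 months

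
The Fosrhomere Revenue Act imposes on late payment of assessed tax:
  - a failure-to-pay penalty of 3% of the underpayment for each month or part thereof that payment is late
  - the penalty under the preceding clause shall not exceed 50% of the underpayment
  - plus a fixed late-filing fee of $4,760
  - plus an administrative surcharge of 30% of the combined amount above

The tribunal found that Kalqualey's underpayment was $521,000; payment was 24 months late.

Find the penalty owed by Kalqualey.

Penalty: $344,838

Accrued rate: 3% × 24 = 72%, capped at 50% → 50%
Failure-to-pay penalty: 50% of $521,000 = $260,500
Penalty before surcharge: $260,500 + $4,760 = $265,260
Administrative surcharge: 30% of $265,260 = $79,578
Total penalty: $265,260 + $79,578 = $344,838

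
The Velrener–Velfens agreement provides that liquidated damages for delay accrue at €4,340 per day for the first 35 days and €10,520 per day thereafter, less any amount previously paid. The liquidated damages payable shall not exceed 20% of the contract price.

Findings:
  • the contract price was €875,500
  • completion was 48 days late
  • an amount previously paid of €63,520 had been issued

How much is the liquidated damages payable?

First 35 days: 35 × €4,340 = €151,900
Remaining days: (48 − 35) × €10,520 = €136,760
Accrued per-day damages: €151,900 + €136,760 = €288,660
Less amount previously paid: €288,660 − €63,520 = €225,140
Cap: 20% of €875,500 = €175,100
Cap at €175,100: €225,140 exceeds the cap → €175,100

€175,100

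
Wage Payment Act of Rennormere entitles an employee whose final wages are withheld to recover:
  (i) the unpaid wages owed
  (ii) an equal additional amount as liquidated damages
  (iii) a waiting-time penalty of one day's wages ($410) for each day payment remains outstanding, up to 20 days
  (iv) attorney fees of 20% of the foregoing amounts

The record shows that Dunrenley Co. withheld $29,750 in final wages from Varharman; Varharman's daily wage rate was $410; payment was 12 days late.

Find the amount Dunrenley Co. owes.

Liquidated damages (equal amount): $29,750
Penalty days: min(12, 20) = 12
Waiting-time penalty: 12 × $410 = $4,920
Subtotal: $29,750 + $29,750 + $4,920 = $64,420
Attorney fees: 20% of $64,420 = $12,884
Total award: $64,420 + $12,884 = $77,304

$77,304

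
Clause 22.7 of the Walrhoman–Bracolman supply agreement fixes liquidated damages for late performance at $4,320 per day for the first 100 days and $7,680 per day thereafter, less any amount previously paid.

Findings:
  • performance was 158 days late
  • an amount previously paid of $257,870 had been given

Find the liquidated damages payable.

$619,570

First 100 days: 100 × $4,320 = $432,000
Remaining days: (158 − 100) × $7,680 = $445,440
Accrued per-day damages: $432,000 + $445,440 = $877,440
Less amount previously paid: $877,440 − $257,870 = $619,570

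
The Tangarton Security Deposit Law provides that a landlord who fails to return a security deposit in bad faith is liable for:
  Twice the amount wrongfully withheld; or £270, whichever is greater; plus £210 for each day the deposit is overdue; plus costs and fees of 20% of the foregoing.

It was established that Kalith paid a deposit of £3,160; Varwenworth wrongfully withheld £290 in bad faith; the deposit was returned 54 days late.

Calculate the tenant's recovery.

£14,304

Doubled: 2 × £290 = £580
Minimum £270: £580 meets the minimum, no increase.
Late-return penalty: 54 × £210 = £11,340
Damages plus late penalty: £580 + £11,340 = £11,920
Costs and fees: 20% of £11,920 = £2,384
Total recovery: £11,920 + £2,384 = £14,304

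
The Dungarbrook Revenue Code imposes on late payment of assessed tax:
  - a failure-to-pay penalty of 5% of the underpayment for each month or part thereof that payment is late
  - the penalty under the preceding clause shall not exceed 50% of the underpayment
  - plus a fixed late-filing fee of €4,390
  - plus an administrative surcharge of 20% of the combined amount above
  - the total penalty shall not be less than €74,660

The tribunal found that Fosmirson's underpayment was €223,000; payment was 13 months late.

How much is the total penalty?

€139,068

Accrued rate: 5% × 13 = 65%, capped at 50% → 50%
Failure-to-pay penalty: 50% of €223,000 = €111,500
Penalty before surcharge: €111,500 + €4,390 = €115,890
Administrative surcharge: 20% of €115,890 = €23,178
Total penalty: €115,890 + €23,178 = €139,068
Minimum €74,660: €139,068 meets the minimum, no increase.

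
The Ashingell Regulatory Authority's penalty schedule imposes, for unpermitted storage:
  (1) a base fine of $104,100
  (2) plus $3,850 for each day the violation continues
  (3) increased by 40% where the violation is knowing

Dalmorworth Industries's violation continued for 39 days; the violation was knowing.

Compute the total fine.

Per-day component: 39 × $3,850 = $150,150
Base plus per-day: $104,100 + $150,150 = $254,250
Enhancement: 40% of $254,250 = $101,700
Enhanced fine: $254,250 + $101,700 = $355,950

$355,950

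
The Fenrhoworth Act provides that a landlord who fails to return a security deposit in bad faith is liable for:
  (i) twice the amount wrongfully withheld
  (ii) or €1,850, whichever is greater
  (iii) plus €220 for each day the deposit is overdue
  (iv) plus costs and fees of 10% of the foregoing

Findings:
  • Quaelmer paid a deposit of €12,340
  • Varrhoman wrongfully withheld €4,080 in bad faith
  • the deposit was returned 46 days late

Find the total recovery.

Recovery: €20,108

Doubled: 2 × €4,080 = €8,160
Minimum €1,850: €8,160 meets the minimum, no increase.
Late-return penalty: 46 × €220 = €10,120
Damages plus late penalty: €8,160 + €10,120 = €18,280
Costs and fees: 10% of €18,280 = €1,828
Total recovery: €18,280 + €1,828 = €20,108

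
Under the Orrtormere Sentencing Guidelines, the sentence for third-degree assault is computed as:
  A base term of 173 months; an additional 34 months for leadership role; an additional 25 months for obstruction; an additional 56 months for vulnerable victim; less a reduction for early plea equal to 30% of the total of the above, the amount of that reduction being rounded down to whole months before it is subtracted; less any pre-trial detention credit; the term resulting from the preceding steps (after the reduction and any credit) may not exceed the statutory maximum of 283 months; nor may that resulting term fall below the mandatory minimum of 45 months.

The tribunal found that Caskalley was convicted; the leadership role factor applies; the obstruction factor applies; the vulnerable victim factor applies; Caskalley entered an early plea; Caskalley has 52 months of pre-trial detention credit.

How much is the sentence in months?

150 months

Leadership role enhancement: +34 months
Obstruction enhancement: +25 months
Vulnerable victim enhancement: +56 months
Adjusted term: 173 months + 34 months + 25 months + 56 months = 288 months
Early plea reduction: 30% of 288 months = 86 months (rounded down)
After reduction: 288 − 86 = 202 months
Less pre-trial detention credit: 202 months − 52 months = 150 months
Cap at 283 months: 150 months is within the cap, no reduction.
Minimum 45 months: 150 months meets the minimum, no increase.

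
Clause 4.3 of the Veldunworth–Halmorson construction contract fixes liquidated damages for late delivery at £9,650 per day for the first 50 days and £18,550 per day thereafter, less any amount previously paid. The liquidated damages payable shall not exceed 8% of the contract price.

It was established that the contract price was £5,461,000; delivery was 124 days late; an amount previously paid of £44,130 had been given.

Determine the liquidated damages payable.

First 50 days: 50 × £9,650 = £482,500
Remaining days: (124 − 50) × £18,550 = £1,372,700
Accrued per-day damages: £482,500 + £1,372,700 = £1,855,200
Less amount previously paid: £1,855,200 − £44,130 = £1,811,070
Cap: 8% of £5,461,000 = £436,880
Cap at £436,880: £1,811,070 exceeds the cap → £436,880

£436,880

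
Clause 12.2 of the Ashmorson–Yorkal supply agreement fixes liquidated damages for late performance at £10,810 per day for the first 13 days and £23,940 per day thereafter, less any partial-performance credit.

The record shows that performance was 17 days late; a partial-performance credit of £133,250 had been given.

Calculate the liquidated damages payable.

First 13 days: 13 × £10,810 = £140,530
Remaining days: (17 − 13) × £23,940 = £95,760
Accrued per-day damages: £140,530 + £95,760 = £236,290
Less partial-performance credit: £236,290 − £133,250 = £103,040

£103,040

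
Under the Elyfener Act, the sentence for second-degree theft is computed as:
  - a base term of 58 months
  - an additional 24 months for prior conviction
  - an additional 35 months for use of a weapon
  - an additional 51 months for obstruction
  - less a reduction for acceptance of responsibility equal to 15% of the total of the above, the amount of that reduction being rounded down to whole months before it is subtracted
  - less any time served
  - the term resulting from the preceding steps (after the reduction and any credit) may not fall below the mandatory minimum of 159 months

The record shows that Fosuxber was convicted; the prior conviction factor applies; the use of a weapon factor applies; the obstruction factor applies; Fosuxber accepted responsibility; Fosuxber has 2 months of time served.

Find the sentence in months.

Prior conviction enhancement: +24 months
Use of a weapon enhancement: +35 months
Obstruction enhancement: +51 months
Adjusted term: 58 months + 24 months + 35 months + 51 months = 168 months
Acceptance of responsibility reduction: 15% of 168 months = 25 months (rounded down)
After reduction: 168 − 25 = 143 months
Less time served: 143 months − 2 months = 141 months
Minimum 159 months: 141 months is below the minimum → 159 months

159 months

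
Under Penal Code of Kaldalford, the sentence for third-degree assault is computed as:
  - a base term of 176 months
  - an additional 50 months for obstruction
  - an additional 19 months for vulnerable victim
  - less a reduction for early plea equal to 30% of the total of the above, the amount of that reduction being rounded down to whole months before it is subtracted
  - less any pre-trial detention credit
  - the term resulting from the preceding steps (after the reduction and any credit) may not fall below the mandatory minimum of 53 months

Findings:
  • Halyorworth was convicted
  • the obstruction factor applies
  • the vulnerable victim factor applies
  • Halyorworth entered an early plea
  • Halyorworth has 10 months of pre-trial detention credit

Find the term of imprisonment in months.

162 months

Obstruction enhancement: +50 months
Vulnerable victim enhancement: +19 months
Adjusted term: 176 months + 50 months + 19 months = 245 months
Early plea reduction: 30% of 245 months = 73 months (rounded down)
After reduction: 245 − 73 = 172 months
Less pre-trial detention credit: 172 months − 10 months = 162 months
Minimum 53 months: 162 months meets the minimum, no increase.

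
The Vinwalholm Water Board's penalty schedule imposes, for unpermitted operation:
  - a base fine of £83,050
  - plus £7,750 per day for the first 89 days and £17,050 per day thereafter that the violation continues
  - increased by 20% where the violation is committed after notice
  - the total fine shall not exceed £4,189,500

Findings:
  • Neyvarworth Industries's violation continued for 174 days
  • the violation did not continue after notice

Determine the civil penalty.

First 89 days: 89 × £7,750 = £689,750
Remaining days: (174 − 89) × £17,050 = £1,449,250
Per-day component: £689,750 + £1,449,250 = £2,139,000
Base plus per-day: £83,050 + £2,139,000 = £2,222,050
The violation did not continue after notice: no 20% increase.
Cap at £4,189,500: £2,222,050 is within the cap, no reduction.

£2,222,050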